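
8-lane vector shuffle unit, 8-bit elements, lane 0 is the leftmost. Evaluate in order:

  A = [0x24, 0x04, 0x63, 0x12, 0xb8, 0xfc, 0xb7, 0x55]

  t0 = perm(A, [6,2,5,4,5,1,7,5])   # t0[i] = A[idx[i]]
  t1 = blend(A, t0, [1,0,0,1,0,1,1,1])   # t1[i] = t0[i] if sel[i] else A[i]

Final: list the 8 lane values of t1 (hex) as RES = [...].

RES = [ 0xb7  0x04  0x63  0xb8  0xb8  0x04  0x55  0xfc ]

t0 = [0xb7, 0x63, 0xfc, 0xb8, 0xfc, 0x04, 0x55, 0xfc]
t1 = [0xb7, 0x04, 0x63, 0xb8, 0xb8, 0x04, 0x55, 0xfc]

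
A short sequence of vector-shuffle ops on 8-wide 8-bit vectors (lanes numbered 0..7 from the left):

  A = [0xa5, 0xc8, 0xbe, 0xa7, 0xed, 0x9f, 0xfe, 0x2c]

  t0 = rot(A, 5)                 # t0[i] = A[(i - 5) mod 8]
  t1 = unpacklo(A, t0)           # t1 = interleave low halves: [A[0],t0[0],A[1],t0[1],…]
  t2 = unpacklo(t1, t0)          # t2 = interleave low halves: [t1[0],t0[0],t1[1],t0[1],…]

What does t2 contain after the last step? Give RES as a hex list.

t0 = [0xa7, 0xed, 0x9f, 0xfe, 0x2c, 0xa5, 0xc8, 0xbe]
t1 = [0xa5, 0xa7, 0xc8, 0xed, 0xbe, 0x9f, 0xa7, 0xfe]
t2 = [0xa5, 0xa7, 0xa7, 0xed, 0xc8, 0x9f, 0xed, 0xfe]

RES = [0xa5, 0xa7, 0xa7, 0xed, 0xc8, 0x9f, 0xed, 0xfe]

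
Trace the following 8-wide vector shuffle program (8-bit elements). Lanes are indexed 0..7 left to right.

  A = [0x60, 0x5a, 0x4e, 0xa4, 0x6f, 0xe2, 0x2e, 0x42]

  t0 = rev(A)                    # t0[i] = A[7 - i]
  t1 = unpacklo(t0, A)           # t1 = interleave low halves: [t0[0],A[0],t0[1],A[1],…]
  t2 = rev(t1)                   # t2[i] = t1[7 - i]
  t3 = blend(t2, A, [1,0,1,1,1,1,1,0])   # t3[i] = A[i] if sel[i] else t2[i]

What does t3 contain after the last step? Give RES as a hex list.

RES = [0x60, 0x6f, 0x4e, 0xa4, 0x6f, 0xe2, 0x2e, 0x42]

  t0: 42 2e e2 6f a4 4e 5a 60
  t1: 42 60 2e 5a e2 4e 6f a4
  t2: a4 6f 4e e2 5a 2e 60 42
  t3: 60 6f 4e a4 6f e2 2e 42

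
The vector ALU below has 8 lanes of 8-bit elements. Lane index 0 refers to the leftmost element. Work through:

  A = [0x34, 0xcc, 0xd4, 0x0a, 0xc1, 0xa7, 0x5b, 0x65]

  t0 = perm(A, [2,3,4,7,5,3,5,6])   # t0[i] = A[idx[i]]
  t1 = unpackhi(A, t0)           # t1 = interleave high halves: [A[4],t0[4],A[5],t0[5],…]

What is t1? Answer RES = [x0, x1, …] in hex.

t0 = [0xd4, 0x0a, 0xc1, 0x65, 0xa7, 0x0a, 0xa7, 0x5b]
t1 = [0xc1, 0xa7, 0xa7, 0x0a, 0x5b, 0xa7, 0x65, 0x5b]

RES = [0xc1, 0xa7, 0xa7, 0x0a, 0x5b, 0xa7, 0x65, 0x5b]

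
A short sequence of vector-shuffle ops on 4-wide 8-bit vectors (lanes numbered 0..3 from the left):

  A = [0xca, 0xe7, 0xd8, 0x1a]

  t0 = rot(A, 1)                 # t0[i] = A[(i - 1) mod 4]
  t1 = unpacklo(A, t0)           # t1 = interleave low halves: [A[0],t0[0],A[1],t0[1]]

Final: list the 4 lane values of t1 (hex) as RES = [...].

RES = [0xca, 0x1a, 0xe7, 0xca]

→ t0 |1a|ca|e7|d8|
→ t1 |ca|1a|e7|ca|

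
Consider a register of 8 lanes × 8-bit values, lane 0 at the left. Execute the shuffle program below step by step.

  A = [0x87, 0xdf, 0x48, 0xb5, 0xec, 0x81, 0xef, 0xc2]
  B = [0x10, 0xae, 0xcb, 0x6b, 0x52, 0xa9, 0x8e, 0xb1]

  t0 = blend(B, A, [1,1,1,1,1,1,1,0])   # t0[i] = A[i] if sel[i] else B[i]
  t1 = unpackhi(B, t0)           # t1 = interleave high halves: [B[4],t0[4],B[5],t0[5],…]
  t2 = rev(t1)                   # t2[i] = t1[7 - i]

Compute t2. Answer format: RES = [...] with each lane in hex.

t0 = [0x87, 0xdf, 0x48, 0xb5, 0xec, 0x81, 0xef, 0xb1]
t1 = [0x52, 0xec, 0xa9, 0x81, 0x8e, 0xef, 0xb1, 0xb1]
t2 = [0xb1, 0xb1, 0xef, 0x8e, 0x81, 0xa9, 0xec, 0x52]

RES = [ 0xb1  0xb1  0xef  0x8e  0x81  0xa9  0xec  0x52 ]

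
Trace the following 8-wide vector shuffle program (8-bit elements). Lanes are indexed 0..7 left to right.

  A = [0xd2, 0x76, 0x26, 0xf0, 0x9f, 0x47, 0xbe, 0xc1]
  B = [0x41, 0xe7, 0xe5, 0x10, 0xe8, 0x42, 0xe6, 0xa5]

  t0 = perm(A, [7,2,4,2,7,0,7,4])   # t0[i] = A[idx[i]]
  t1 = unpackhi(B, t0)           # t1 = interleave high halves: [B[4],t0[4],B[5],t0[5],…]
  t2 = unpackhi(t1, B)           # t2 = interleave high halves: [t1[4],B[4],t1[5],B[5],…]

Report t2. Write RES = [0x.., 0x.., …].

→ t0 |c1|26|9f|26|c1|d2|c1|9f|
→ t1 |e8|c1|42|d2|e6|c1|a5|9f|
→ t2 |e6|e8|c1|42|a5|e6|9f|a5|

RES = [ 0xe6  0xe8  0xc1  0x42  0xa5  0xe6  0x9f  0xa5 ]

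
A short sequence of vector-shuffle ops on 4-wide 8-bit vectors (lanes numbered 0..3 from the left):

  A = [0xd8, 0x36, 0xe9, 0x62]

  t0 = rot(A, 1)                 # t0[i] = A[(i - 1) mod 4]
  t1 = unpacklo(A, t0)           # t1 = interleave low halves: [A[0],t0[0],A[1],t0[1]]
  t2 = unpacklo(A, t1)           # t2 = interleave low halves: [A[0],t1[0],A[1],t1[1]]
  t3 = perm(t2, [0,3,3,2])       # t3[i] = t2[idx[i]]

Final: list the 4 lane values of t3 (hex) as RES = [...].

RES = [0xd8, 0x62, 0x62, 0x36]

t0 = [0x62, 0xd8, 0x36, 0xe9]
t1 = [0xd8, 0x62, 0x36, 0xd8]
t2 = [0xd8, 0xd8, 0x36, 0x62]
t3 = [0xd8, 0x62, 0x62, 0x36]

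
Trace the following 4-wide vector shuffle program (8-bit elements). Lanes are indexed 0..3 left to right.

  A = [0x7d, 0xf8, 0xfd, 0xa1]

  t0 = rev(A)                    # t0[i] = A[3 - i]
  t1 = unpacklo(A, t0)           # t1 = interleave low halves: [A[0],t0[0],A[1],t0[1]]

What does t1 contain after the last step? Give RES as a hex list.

t0 = [0xa1, 0xfd, 0xf8, 0x7d]
t1 = [0x7d, 0xa1, 0xf8, 0xfd]

RES = [0x7d, 0xa1, 0xf8, 0xfd]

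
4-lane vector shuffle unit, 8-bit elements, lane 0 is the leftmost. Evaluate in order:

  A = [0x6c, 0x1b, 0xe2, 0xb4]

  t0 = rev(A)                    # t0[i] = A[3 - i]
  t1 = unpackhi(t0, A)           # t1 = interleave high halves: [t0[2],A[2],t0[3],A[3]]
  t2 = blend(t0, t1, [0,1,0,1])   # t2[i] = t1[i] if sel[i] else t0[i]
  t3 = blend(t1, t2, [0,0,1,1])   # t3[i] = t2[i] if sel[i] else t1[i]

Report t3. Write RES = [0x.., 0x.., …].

t0 = [0xb4, 0xe2, 0x1b, 0x6c]
t1 = [0x1b, 0xe2, 0x6c, 0xb4]
t2 = [0xb4, 0xe2, 0x1b, 0xb4]
t3 = [0x1b, 0xe2, 0x1b, 0xb4]

RES = [0x1b, 0xe2, 0x1b, 0xb4]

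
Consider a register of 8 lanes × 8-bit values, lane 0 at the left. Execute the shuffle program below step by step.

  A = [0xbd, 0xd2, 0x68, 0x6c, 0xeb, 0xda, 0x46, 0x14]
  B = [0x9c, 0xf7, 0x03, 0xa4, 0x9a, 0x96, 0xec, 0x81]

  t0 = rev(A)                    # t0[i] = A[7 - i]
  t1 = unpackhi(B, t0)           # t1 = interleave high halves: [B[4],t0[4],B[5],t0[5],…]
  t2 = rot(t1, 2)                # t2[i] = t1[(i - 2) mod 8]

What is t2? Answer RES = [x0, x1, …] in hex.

t0 = [0x14, 0x46, 0xda, 0xeb, 0x6c, 0x68, 0xd2, 0xbd]
t1 = [0x9a, 0x6c, 0x96, 0x68, 0xec, 0xd2, 0x81, 0xbd]
t2 = [0x81, 0xbd, 0x9a, 0x6c, 0x96, 0x68, 0xec, 0xd2]

RES = [0x81, 0xbd, 0x9a, 0x6c, 0x96, 0x68, 0xec, 0xd2]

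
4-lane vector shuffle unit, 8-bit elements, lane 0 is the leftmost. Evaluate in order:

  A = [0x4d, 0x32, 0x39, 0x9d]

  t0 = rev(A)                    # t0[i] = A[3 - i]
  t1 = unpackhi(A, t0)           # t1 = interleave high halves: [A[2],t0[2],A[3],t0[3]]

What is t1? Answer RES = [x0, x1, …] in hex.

t0 = [0x9d, 0x39, 0x32, 0x4d]
t1 = [0x39, 0x32, 0x9d, 0x4d]

RES = [0x39, 0x32, 0x9d, 0x4d]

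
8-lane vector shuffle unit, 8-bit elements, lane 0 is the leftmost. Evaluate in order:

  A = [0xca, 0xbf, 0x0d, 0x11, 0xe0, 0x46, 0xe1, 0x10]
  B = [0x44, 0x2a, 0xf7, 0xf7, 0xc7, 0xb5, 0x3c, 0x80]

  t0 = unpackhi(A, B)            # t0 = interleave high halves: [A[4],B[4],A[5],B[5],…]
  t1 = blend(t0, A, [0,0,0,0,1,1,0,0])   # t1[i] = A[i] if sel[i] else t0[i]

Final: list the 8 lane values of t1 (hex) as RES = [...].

→ t0 |e0|c7|46|b5|e1|3c|10|80|
→ t1 |e0|c7|46|b5|e0|46|10|80|

RES = [ 0xe0  0xc7  0x46  0xb5  0xe0  0x46  0x10  0x80 ]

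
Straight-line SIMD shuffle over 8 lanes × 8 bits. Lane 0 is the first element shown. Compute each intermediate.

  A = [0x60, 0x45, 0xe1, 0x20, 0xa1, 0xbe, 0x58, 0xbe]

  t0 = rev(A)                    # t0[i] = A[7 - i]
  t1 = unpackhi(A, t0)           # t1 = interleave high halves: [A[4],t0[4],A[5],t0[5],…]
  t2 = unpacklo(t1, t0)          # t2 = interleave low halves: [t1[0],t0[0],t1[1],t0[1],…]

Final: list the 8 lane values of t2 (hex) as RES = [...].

RES = [ 0xa1  0xbe  0x20  0x58  0xbe  0xbe  0xe1  0xa1 ]

→ t0 |be|58|be|a1|20|e1|45|60|
→ t1 |a1|20|be|e1|58|45|be|60|
→ t2 |a1|be|20|58|be|be|e1|a1|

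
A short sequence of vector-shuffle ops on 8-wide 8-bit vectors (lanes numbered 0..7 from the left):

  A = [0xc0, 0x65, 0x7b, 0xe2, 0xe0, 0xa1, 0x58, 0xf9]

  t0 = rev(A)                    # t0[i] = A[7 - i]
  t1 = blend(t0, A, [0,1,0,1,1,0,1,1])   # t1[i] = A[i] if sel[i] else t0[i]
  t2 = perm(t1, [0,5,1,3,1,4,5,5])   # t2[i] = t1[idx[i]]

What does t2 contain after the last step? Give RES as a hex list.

t0 = [0xf9, 0x58, 0xa1, 0xe0, 0xe2, 0x7b, 0x65, 0xc0]
t1 = [0xf9, 0x65, 0xa1, 0xe2, 0xe0, 0x7b, 0x58, 0xf9]
t2 = [0xf9, 0x7b, 0x65, 0xe2, 0x65, 0xe0, 0x7b, 0x7b]

RES = [ 0xf9  0x7b  0x65  0xe2  0x65  0xe0  0x7b  0x7b ]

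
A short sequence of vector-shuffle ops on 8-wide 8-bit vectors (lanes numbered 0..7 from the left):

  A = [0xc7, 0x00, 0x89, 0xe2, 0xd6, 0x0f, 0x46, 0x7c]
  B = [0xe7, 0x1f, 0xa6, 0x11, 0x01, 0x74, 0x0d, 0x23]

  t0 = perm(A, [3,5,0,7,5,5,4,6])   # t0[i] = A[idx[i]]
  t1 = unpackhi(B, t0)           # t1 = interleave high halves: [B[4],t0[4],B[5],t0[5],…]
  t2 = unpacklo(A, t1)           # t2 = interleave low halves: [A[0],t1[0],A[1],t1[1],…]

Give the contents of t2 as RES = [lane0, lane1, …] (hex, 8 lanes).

→ t0 |e2|0f|c7|7c|0f|0f|d6|46|
→ t1 |01|0f|74|0f|0d|d6|23|46|
→ t2 |c7|01|00|0f|89|74|e2|0f|

RES = [ 0xc7  0x01  0x00  0x0f  0x89  0x74  0xe2  0x0f ]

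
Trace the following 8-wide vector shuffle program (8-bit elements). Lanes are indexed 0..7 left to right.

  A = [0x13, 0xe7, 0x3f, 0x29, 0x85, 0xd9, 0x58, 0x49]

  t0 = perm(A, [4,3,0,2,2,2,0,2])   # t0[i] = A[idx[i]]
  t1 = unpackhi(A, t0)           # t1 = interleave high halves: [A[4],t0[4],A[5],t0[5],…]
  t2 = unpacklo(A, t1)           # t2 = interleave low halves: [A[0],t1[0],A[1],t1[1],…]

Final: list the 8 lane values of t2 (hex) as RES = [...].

→ t0 |85|29|13|3f|3f|3f|13|3f|
→ t1 |85|3f|d9|3f|58|13|49|3f|
→ t2 |13|85|e7|3f|3f|d9|29|3f|

RES = [0x13, 0x85, 0xe7, 0x3f, 0x3f, 0xd9, 0x29, 0x3f]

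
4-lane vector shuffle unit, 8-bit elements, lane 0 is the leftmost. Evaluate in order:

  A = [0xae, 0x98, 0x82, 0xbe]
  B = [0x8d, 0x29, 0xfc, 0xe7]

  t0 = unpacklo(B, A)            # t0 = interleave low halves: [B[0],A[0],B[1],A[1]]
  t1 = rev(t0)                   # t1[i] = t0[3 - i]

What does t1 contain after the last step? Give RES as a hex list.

RES = [ 0x98  0x29  0xae  0x8d ]

→ t0 |8d|ae|29|98|
→ t1 |98|29|ae|8d|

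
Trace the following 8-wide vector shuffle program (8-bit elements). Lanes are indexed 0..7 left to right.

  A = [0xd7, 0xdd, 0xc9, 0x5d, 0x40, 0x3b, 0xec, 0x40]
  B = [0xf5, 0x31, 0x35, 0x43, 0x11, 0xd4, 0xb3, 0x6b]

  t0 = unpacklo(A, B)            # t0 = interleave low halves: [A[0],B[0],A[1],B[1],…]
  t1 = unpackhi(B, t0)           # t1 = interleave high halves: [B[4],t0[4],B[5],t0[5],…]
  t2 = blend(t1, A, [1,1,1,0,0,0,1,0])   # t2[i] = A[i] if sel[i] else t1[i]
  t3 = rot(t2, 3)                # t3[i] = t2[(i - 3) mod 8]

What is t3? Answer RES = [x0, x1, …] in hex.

RES = [ 0x5d  0xec  0x43  0xd7  0xdd  0xc9  0x35  0xb3 ]

  t0: d7 f5 dd 31 c9 35 5d 43
  t1: 11 c9 d4 35 b3 5d 6b 43
  t2: d7 dd c9 35 b3 5d ec 43
  t3: 5d ec 43 d7 dd c9 35 b3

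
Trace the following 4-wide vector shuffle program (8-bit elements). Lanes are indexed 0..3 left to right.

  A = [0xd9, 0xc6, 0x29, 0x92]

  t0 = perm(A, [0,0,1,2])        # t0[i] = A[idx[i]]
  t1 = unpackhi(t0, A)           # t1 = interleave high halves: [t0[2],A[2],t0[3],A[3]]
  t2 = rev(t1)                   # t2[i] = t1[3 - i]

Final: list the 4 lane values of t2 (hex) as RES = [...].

t0 = [0xd9, 0xd9, 0xc6, 0x29]
t1 = [0xc6, 0x29, 0x29, 0x92]
t2 = [0x92, 0x29, 0x29, 0xc6]

RES = [ 0x92  0x29  0x29  0xc6 ]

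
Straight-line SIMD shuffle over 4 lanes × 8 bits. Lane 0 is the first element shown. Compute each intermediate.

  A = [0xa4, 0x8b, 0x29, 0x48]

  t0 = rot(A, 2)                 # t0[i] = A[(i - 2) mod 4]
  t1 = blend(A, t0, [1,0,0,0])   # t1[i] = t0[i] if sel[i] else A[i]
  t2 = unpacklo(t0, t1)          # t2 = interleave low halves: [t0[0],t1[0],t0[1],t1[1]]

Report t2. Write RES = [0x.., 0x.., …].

t0 = [0x29, 0x48, 0xa4, 0x8b]
t1 = [0x29, 0x8b, 0x29, 0x48]
t2 = [0x29, 0x29, 0x48, 0x8b]

RES = [0x29, 0x29, 0x48, 0x8b]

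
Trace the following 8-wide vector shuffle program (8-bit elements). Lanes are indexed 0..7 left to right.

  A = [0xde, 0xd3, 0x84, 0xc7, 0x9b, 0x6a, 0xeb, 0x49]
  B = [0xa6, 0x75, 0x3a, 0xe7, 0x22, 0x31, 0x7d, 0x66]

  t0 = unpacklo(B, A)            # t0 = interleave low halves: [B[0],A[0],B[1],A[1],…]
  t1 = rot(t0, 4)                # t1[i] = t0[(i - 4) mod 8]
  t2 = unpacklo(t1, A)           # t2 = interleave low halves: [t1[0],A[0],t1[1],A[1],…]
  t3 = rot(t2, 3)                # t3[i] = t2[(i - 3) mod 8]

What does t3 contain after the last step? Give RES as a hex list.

RES = [0x84, 0xc7, 0xc7, 0x3a, 0xde, 0x84, 0xd3, 0xe7]

  t0: a6 de 75 d3 3a 84 e7 c7
  t1: 3a 84 e7 c7 a6 de 75 d3
  t2: 3a de 84 d3 e7 84 c7 c7
  t3: 84 c7 c7 3a de 84 d3 e7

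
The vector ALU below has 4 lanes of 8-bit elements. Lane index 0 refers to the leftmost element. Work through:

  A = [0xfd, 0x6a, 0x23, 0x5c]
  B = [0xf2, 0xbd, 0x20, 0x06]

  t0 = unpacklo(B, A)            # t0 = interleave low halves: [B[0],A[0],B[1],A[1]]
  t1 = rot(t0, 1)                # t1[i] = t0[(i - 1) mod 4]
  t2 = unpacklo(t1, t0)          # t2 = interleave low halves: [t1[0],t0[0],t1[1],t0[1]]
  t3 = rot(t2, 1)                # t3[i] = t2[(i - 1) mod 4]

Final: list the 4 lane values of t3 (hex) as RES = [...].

RES = [ 0xfd  0x6a  0xf2  0xf2 ]

t0 = [0xf2, 0xfd, 0xbd, 0x6a]
t1 = [0x6a, 0xf2, 0xfd, 0xbd]
t2 = [0x6a, 0xf2, 0xf2, 0xfd]
t3 = [0xfd, 0x6a, 0xf2, 0xf2]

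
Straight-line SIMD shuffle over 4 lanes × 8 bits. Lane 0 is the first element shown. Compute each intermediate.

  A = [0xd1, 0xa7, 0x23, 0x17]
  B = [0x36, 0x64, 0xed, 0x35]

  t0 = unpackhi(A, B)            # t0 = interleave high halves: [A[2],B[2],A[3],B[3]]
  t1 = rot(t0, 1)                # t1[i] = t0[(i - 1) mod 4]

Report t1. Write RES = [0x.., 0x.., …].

t0 = [0x23, 0xed, 0x17, 0x35]
t1 = [0x35, 0x23, 0xed, 0x17]

RES = [ 0x35  0x23  0xed  0x17 ]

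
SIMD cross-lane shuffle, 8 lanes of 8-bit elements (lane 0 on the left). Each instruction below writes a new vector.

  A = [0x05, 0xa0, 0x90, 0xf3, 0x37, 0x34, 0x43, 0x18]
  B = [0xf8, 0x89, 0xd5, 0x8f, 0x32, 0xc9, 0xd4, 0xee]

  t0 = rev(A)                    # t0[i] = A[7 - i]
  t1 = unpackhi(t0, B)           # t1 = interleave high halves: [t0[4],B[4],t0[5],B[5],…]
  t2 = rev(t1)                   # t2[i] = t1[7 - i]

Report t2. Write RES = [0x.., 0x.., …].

  t0: 18 43 34 37 f3 90 a0 05
  t1: f3 32 90 c9 a0 d4 05 ee
  t2: ee 05 d4 a0 c9 90 32 f3

RES = [ 0xee  0x05  0xd4  0xa0  0xc9  0x90  0x32  0xf3 ]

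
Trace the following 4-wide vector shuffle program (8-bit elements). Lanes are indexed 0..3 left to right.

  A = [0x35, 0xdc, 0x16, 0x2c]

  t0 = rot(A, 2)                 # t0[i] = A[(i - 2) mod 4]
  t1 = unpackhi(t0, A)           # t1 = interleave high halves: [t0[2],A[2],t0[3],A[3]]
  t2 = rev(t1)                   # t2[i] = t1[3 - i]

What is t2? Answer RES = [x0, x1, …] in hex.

t0 = [0x16, 0x2c, 0x35, 0xdc]
t1 = [0x35, 0x16, 0xdc, 0x2c]
t2 = [0x2c, 0xdc, 0x16, 0x35]

RES = [ 0x2c  0xdc  0x16  0x35 ]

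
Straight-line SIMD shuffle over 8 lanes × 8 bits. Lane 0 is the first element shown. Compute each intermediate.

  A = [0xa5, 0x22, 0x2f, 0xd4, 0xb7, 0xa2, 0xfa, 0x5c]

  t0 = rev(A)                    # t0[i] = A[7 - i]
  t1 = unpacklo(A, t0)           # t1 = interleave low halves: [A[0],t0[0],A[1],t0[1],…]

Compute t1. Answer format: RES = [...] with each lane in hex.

RES = [ 0xa5  0x5c  0x22  0xfa  0x2f  0xa2  0xd4  0xb7 ]

t0 = [0x5c, 0xfa, 0xa2, 0xb7, 0xd4, 0x2f, 0x22, 0xa5]
t1 = [0xa5, 0x5c, 0x22, 0xfa, 0x2f, 0xa2, 0xd4, 0xb7]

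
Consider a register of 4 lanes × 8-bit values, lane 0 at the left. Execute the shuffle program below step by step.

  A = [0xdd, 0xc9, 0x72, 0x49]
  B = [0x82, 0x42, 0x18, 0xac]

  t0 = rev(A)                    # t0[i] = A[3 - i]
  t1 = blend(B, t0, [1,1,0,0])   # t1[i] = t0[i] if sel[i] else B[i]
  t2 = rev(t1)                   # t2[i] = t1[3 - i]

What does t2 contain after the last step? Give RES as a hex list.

RES = [0xac, 0x18, 0x72, 0x49]

t0 = [0x49, 0x72, 0xc9, 0xdd]
t1 = [0x49, 0x72, 0x18, 0xac]
t2 = [0xac, 0x18, 0x72, 0x49]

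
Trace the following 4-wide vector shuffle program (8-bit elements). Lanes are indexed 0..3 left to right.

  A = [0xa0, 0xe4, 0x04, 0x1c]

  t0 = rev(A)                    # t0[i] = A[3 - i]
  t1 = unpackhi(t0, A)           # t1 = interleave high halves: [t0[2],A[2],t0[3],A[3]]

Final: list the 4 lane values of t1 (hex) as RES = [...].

t0 = [0x1c, 0x04, 0xe4, 0xa0]
t1 = [0xe4, 0x04, 0xa0, 0x1c]

RES = [ 0xe4  0x04  0xa0  0x1c ]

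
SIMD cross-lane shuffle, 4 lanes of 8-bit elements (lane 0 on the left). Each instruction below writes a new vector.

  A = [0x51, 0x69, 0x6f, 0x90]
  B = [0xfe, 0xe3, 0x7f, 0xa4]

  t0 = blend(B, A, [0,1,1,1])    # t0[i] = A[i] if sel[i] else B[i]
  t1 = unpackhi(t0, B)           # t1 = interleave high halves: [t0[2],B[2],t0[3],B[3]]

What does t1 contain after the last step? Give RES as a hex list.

→ t0 |fe|69|6f|90|
→ t1 |6f|7f|90|a4|

RES = [ 0x6f  0x7f  0x90  0xa4 ]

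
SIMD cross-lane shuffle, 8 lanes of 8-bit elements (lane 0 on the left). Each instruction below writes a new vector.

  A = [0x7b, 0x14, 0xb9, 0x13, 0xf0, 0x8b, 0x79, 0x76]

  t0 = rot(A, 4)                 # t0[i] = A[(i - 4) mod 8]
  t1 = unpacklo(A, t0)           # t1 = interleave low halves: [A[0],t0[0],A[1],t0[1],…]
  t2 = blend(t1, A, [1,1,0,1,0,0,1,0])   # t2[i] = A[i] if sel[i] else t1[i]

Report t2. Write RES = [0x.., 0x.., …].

→ t0 |f0|8b|79|76|7b|14|b9|13|
→ t1 |7b|f0|14|8b|b9|79|13|76|
→ t2 |7b|14|14|13|b9|79|79|76|

RES = [0x7b, 0x14, 0x14, 0x13, 0xb9, 0x79, 0x79, 0x76]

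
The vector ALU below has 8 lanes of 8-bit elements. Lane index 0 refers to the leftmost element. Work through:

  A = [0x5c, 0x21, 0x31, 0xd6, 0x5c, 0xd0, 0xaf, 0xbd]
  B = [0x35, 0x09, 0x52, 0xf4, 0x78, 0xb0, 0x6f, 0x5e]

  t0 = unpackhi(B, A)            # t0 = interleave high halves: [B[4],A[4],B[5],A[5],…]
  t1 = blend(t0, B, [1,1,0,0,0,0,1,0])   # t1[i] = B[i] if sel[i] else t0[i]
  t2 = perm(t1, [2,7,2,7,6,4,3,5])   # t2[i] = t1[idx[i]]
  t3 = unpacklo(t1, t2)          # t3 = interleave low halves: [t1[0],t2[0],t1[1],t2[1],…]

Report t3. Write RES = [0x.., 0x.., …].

→ t0 |78|5c|b0|d0|6f|af|5e|bd|
→ t1 |35|09|b0|d0|6f|af|6f|bd|
→ t2 |b0|bd|b0|bd|6f|6f|d0|af|
→ t3 |35|b0|09|bd|b0|b0|d0|bd|

RES = [0x35, 0xb0, 0x09, 0xbd, 0xb0, 0xb0, 0xd0, 0xbd]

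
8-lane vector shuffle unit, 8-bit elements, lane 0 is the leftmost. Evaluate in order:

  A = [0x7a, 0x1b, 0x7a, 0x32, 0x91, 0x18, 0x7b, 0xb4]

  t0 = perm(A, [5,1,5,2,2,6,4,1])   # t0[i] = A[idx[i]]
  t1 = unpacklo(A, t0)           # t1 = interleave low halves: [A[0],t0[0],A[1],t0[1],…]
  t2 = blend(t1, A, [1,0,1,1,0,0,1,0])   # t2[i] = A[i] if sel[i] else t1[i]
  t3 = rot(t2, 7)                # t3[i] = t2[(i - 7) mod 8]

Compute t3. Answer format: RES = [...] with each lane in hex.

RES = [0x18, 0x7a, 0x32, 0x7a, 0x18, 0x7b, 0x7a, 0x7a]

t0 = [0x18, 0x1b, 0x18, 0x7a, 0x7a, 0x7b, 0x91, 0x1b]
t1 = [0x7a, 0x18, 0x1b, 0x1b, 0x7a, 0x18, 0x32, 0x7a]
t2 = [0x7a, 0x18, 0x7a, 0x32, 0x7a, 0x18, 0x7b, 0x7a]
t3 = [0x18, 0x7a, 0x32, 0x7a, 0x18, 0x7b, 0x7a, 0x7a]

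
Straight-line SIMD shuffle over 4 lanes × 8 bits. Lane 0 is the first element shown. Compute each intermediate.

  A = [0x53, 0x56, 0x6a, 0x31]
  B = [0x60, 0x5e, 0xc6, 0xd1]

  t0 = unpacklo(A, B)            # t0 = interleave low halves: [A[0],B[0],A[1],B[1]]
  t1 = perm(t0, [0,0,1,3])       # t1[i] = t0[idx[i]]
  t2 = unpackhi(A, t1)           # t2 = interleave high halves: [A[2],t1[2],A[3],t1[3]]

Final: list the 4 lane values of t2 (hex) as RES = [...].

RES = [0x6a, 0x60, 0x31, 0x5e]

→ t0 |53|60|56|5e|
→ t1 |53|53|60|5e|
→ t2 |6a|60|31|5e|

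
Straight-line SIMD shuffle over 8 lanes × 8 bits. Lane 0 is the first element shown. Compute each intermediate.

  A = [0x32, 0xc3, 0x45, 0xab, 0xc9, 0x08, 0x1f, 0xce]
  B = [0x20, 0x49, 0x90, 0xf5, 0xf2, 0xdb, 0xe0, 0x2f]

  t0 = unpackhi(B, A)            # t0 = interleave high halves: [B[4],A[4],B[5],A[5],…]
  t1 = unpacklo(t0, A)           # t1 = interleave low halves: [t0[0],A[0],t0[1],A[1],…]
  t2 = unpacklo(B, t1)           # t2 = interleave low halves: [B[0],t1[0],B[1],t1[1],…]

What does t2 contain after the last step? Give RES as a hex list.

→ t0 |f2|c9|db|08|e0|1f|2f|ce|
→ t1 |f2|32|c9|c3|db|45|08|ab|
→ t2 |20|f2|49|32|90|c9|f5|c3|

RES = [0x20, 0xf2, 0x49, 0x32, 0x90, 0xc9, 0xf5, 0xc3]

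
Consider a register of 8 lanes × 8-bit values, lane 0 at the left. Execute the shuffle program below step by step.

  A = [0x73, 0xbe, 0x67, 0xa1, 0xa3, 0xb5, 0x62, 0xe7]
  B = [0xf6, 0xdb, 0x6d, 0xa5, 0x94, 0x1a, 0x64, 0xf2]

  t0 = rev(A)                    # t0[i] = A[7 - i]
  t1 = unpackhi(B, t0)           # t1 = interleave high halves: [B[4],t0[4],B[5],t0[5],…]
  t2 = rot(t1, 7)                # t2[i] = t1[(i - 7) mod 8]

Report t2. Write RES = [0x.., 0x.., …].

t0 = [0xe7, 0x62, 0xb5, 0xa3, 0xa1, 0x67, 0xbe, 0x73]
t1 = [0x94, 0xa1, 0x1a, 0x67, 0x64, 0xbe, 0xf2, 0x73]
t2 = [0xa1, 0x1a, 0x67, 0x64, 0xbe, 0xf2, 0x73, 0x94]

RES = [0xa1, 0x1a, 0x67, 0x64, 0xbe, 0xf2, 0x73, 0x94]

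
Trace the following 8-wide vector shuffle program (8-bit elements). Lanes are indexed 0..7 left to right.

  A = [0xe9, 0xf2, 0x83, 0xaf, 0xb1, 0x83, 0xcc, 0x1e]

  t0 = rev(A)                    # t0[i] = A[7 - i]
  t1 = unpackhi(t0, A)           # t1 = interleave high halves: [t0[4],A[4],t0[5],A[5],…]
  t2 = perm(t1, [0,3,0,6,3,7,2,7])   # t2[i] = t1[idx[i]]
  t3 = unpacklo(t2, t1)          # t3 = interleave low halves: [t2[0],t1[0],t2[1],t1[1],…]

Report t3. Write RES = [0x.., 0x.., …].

RES = [ 0xaf  0xaf  0x83  0xb1  0xaf  0x83  0xe9  0x83 ]

  t0: 1e cc 83 b1 af 83 f2 e9
  t1: af b1 83 83 f2 cc e9 1e
  t2: af 83 af e9 83 1e 83 1e
  t3: af af 83 b1 af 83 e9 83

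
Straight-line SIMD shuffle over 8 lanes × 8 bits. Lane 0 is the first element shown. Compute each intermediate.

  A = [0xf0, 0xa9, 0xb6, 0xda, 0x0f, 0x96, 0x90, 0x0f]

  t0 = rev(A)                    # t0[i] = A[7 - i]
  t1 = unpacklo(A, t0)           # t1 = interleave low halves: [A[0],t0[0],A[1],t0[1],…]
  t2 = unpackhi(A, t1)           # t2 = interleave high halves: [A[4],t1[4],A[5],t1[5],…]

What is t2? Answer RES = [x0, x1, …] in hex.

RES = [0x0f, 0xb6, 0x96, 0x96, 0x90, 0xda, 0x0f, 0x0f]

→ t0 |0f|90|96|0f|da|b6|a9|f0|
→ t1 |f0|0f|a9|90|b6|96|da|0f|
→ t2 |0f|b6|96|96|90|da|0f|0f|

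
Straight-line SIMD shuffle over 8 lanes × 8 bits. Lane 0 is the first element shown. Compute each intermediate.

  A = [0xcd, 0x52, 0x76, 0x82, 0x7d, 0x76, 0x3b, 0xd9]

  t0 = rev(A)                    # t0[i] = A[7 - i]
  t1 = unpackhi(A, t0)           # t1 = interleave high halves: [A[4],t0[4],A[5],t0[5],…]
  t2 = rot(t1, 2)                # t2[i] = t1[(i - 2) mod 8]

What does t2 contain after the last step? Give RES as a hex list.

  t0: d9 3b 76 7d 82 76 52 cd
  t1: 7d 82 76 76 3b 52 d9 cd
  t2: d9 cd 7d 82 76 76 3b 52

RES = [0xd9, 0xcd, 0x7d, 0x82, 0x76, 0x76, 0x3b, 0x52]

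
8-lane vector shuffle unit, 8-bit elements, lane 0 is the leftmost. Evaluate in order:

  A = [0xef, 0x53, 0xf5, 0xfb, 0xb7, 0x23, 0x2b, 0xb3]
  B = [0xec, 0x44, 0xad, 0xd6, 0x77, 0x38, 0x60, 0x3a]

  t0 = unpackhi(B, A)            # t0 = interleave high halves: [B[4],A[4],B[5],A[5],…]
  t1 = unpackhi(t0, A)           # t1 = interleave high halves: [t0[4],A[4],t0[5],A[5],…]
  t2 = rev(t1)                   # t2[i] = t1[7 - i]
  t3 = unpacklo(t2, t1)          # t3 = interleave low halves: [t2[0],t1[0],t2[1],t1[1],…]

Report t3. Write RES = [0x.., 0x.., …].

RES = [0xb3, 0x60, 0xb3, 0xb7, 0x2b, 0x2b, 0x3a, 0x23]

t0 = [0x77, 0xb7, 0x38, 0x23, 0x60, 0x2b, 0x3a, 0xb3]
t1 = [0x60, 0xb7, 0x2b, 0x23, 0x3a, 0x2b, 0xb3, 0xb3]
t2 = [0xb3, 0xb3, 0x2b, 0x3a, 0x23, 0x2b, 0xb7, 0x60]
t3 = [0xb3, 0x60, 0xb3, 0xb7, 0x2b, 0x2b, 0x3a, 0x23]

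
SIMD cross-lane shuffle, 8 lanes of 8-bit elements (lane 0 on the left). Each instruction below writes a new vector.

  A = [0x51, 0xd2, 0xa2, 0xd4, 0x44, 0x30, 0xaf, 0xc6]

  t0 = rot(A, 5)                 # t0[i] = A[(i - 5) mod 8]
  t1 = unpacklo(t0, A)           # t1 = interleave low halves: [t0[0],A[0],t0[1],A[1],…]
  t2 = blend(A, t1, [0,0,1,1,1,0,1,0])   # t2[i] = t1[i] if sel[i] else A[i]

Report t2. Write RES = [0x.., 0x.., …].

  t0: d4 44 30 af c6 51 d2 a2
  t1: d4 51 44 d2 30 a2 af d4
  t2: 51 d2 44 d2 30 30 af c6

RES = [ 0x51  0xd2  0x44  0xd2  0x30  0x30  0xaf  0xc6 ]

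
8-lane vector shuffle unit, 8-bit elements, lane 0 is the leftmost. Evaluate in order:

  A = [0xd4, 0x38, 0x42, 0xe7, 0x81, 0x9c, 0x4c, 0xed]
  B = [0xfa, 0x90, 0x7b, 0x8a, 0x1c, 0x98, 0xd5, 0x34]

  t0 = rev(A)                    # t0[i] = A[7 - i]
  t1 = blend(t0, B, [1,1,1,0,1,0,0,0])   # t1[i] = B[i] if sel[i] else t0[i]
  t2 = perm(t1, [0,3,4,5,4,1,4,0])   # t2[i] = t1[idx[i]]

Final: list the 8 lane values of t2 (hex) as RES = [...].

RES = [0xfa, 0x81, 0x1c, 0x42, 0x1c, 0x90, 0x1c, 0xfa]

→ t0 |ed|4c|9c|81|e7|42|38|d4|
→ t1 |fa|90|7b|81|1c|42|38|d4|
→ t2 |fa|81|1c|42|1c|90|1c|fa|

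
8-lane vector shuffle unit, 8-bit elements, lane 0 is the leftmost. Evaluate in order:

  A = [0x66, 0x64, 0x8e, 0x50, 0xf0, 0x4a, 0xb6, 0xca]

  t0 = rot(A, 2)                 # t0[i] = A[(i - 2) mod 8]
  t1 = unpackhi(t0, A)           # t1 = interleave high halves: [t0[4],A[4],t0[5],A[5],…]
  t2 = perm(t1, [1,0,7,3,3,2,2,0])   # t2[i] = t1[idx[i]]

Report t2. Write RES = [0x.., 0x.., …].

t0 = [0xb6, 0xca, 0x66, 0x64, 0x8e, 0x50, 0xf0, 0x4a]
t1 = [0x8e, 0xf0, 0x50, 0x4a, 0xf0, 0xb6, 0x4a, 0xca]
t2 = [0xf0, 0x8e, 0xca, 0x4a, 0x4a, 0x50, 0x50, 0x8e]

RES = [ 0xf0  0x8e  0xca  0x4a  0x4a  0x50  0x50  0x8e ]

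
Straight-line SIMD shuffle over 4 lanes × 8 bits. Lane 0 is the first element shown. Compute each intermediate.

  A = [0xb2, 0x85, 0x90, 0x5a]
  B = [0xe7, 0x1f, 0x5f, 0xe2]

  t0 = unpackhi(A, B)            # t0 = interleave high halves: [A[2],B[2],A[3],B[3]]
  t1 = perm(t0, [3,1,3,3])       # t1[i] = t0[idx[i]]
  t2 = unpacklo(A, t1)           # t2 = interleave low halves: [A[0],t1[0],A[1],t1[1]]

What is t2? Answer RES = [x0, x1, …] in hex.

RES = [0xb2, 0xe2, 0x85, 0x5f]

  t0: 90 5f 5a e2
  t1: e2 5f e2 e2
  t2: b2 e2 85 5f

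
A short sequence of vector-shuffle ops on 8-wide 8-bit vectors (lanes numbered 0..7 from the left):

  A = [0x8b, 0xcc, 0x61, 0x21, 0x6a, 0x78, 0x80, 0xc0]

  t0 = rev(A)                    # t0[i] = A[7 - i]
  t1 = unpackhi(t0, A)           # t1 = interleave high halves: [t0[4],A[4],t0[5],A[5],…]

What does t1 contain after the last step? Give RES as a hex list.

RES = [ 0x21  0x6a  0x61  0x78  0xcc  0x80  0x8b  0xc0 ]

  t0: c0 80 78 6a 21 61 cc 8b
  t1: 21 6a 61 78 cc 80 8b c0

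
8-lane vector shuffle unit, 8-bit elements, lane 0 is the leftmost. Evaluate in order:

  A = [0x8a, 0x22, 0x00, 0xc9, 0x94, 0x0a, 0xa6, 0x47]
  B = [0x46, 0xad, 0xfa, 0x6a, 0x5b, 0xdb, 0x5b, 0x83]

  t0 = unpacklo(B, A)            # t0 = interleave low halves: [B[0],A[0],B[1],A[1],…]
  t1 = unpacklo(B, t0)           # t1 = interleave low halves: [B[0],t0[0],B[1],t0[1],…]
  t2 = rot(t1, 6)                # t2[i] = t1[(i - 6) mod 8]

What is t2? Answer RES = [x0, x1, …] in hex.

RES = [0xad, 0x8a, 0xfa, 0xad, 0x6a, 0x22, 0x46, 0x46]

t0 = [0x46, 0x8a, 0xad, 0x22, 0xfa, 0x00, 0x6a, 0xc9]
t1 = [0x46, 0x46, 0xad, 0x8a, 0xfa, 0xad, 0x6a, 0x22]
t2 = [0xad, 0x8a, 0xfa, 0xad, 0x6a, 0x22, 0x46, 0x46]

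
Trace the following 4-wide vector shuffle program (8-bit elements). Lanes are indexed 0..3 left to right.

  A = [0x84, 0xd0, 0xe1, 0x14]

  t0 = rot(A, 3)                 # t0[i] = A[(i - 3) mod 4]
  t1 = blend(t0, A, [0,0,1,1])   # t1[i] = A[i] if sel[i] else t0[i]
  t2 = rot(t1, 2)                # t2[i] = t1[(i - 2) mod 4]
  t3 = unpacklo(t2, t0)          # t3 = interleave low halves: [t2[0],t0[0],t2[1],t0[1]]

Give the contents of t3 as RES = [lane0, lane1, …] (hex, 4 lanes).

  t0: d0 e1 14 84
  t1: d0 e1 e1 14
  t2: e1 14 d0 e1
  t3: e1 d0 14 e1

RES = [ 0xe1  0xd0  0x14  0xe1 ]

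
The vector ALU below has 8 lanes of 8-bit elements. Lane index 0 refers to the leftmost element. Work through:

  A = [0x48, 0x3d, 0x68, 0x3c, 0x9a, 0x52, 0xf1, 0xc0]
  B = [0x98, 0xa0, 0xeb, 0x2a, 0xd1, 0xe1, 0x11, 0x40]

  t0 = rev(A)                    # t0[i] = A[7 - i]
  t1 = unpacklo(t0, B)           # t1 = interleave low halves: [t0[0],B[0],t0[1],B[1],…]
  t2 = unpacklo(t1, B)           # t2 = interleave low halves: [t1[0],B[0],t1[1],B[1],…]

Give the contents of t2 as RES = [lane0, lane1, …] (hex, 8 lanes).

RES = [0xc0, 0x98, 0x98, 0xa0, 0xf1, 0xeb, 0xa0, 0x2a]

→ t0 |c0|f1|52|9a|3c|68|3d|48|
→ t1 |c0|98|f1|a0|52|eb|9a|2a|
→ t2 |c0|98|98|a0|f1|eb|a0|2a|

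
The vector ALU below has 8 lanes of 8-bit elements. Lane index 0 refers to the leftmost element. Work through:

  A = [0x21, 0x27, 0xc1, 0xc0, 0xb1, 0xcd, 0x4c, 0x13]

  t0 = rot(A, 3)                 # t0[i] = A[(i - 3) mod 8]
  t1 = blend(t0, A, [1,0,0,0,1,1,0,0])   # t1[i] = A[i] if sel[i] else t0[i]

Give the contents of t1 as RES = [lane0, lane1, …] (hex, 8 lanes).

RES = [0x21, 0x4c, 0x13, 0x21, 0xb1, 0xcd, 0xc0, 0xb1]

t0 = [0xcd, 0x4c, 0x13, 0x21, 0x27, 0xc1, 0xc0, 0xb1]
t1 = [0x21, 0x4c, 0x13, 0x21, 0xb1, 0xcd, 0xc0, 0xb1]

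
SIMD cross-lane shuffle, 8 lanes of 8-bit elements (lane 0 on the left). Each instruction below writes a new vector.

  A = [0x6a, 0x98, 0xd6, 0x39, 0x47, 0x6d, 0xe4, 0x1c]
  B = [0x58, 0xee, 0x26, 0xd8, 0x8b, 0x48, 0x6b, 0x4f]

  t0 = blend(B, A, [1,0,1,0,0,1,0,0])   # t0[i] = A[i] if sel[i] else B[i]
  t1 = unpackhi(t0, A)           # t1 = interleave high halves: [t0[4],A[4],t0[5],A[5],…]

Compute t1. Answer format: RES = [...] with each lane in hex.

→ t0 |6a|ee|d6|d8|8b|6d|6b|4f|
→ t1 |8b|47|6d|6d|6b|e4|4f|1c|

RES = [0x8b, 0x47, 0x6d, 0x6d, 0x6b, 0xe4, 0x4f, 0x1c]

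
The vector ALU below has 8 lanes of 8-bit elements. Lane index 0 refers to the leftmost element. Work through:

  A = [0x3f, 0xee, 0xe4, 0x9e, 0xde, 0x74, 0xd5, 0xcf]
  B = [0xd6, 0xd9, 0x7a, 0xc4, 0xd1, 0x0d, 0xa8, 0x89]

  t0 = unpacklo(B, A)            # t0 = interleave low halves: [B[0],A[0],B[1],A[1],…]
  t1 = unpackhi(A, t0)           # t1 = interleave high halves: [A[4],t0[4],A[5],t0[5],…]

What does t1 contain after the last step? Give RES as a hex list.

t0 = [0xd6, 0x3f, 0xd9, 0xee, 0x7a, 0xe4, 0xc4, 0x9e]
t1 = [0xde, 0x7a, 0x74, 0xe4, 0xd5, 0xc4, 0xcf, 0x9e]

RES = [ 0xde  0x7a  0x74  0xe4  0xd5  0xc4  0xcf  0x9e ]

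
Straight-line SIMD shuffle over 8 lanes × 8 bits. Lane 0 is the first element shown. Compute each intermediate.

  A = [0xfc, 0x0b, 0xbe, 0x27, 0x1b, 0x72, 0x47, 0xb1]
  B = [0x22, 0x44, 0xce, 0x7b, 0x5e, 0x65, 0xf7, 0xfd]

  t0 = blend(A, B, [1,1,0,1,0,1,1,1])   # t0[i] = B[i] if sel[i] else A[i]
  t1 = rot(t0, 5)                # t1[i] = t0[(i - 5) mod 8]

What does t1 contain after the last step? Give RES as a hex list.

RES = [0x7b, 0x1b, 0x65, 0xf7, 0xfd, 0x22, 0x44, 0xbe]

  t0: 22 44 be 7b 1b 65 f7 fd
  t1: 7b 1b 65 f7 fd 22 44 be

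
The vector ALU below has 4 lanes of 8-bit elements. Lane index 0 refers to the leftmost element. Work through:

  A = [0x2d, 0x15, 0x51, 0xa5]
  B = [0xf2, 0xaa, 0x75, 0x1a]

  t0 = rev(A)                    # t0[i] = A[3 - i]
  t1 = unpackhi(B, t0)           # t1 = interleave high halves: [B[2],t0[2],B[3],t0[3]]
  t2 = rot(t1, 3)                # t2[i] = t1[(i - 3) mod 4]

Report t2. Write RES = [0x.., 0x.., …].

  t0: a5 51 15 2d
  t1: 75 15 1a 2d
  t2: 15 1a 2d 75

RES = [0x15, 0x1a, 0x2d, 0x75]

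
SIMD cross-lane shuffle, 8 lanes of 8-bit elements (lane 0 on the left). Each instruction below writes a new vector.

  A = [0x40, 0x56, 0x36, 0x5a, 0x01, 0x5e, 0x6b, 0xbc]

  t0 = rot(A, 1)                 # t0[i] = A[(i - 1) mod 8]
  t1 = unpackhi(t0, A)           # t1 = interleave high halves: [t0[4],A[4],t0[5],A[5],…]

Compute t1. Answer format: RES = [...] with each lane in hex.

RES = [ 0x5a  0x01  0x01  0x5e  0x5e  0x6b  0x6b  0xbc ]

t0 = [0xbc, 0x40, 0x56, 0x36, 0x5a, 0x01, 0x5e, 0x6b]
t1 = [0x5a, 0x01, 0x01, 0x5e, 0x5e, 0x6b, 0x6b, 0xbc]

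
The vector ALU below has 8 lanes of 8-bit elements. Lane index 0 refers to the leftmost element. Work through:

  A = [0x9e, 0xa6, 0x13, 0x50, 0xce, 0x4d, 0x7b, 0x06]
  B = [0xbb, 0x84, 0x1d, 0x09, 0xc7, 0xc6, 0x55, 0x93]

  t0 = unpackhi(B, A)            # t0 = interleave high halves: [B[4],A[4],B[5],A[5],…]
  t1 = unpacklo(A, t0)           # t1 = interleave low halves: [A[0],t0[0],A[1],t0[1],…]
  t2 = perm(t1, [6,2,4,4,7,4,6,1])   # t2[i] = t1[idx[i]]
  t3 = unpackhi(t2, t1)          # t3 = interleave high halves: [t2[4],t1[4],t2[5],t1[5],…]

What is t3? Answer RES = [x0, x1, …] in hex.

RES = [0x4d, 0x13, 0x13, 0xc6, 0x50, 0x50, 0xc7, 0x4d]

  t0: c7 ce c6 4d 55 7b 93 06
  t1: 9e c7 a6 ce 13 c6 50 4d
  t2: 50 a6 13 13 4d 13 50 c7
  t3: 4d 13 13 c6 50 50 c7 4d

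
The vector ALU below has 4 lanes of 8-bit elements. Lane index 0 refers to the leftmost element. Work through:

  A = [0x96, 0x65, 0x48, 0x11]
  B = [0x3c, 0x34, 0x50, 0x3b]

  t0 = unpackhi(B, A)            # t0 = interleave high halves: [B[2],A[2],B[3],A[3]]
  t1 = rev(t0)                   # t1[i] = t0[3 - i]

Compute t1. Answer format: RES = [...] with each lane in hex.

RES = [ 0x11  0x3b  0x48  0x50 ]

→ t0 |50|48|3b|11|
→ t1 |11|3b|48|50|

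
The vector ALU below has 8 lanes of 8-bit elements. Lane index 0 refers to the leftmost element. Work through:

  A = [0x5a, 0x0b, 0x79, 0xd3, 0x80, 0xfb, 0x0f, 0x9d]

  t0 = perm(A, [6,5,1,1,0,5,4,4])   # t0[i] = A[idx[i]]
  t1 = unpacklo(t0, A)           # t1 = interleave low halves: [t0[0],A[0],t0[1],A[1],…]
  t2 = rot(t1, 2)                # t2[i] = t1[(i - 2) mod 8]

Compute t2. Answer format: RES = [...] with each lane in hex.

RES = [ 0x0b  0xd3  0x0f  0x5a  0xfb  0x0b  0x0b  0x79 ]

  t0: 0f fb 0b 0b 5a fb 80 80
  t1: 0f 5a fb 0b 0b 79 0b d3
  t2: 0b d3 0f 5a fb 0b 0b 79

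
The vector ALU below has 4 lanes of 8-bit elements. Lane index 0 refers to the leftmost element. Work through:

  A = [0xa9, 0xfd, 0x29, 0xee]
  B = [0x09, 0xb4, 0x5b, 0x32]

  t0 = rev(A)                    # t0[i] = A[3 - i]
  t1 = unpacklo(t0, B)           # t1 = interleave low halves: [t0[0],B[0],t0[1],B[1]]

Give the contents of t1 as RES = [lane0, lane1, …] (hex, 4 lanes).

RES = [ 0xee  0x09  0x29  0xb4 ]

→ t0 |ee|29|fd|a9|
→ t1 |ee|09|29|b4|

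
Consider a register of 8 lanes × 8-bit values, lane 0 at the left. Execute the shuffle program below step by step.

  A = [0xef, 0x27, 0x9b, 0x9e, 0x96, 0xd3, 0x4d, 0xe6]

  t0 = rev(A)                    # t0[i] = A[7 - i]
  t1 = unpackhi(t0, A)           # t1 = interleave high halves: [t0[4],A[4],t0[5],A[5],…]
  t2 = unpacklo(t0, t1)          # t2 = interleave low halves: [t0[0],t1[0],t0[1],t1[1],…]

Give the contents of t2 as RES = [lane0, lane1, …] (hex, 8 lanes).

  t0: e6 4d d3 96 9e 9b 27 ef
  t1: 9e 96 9b d3 27 4d ef e6
  t2: e6 9e 4d 96 d3 9b 96 d3

RES = [ 0xe6  0x9e  0x4d  0x96  0xd3  0x9b  0x96  0xd3 ]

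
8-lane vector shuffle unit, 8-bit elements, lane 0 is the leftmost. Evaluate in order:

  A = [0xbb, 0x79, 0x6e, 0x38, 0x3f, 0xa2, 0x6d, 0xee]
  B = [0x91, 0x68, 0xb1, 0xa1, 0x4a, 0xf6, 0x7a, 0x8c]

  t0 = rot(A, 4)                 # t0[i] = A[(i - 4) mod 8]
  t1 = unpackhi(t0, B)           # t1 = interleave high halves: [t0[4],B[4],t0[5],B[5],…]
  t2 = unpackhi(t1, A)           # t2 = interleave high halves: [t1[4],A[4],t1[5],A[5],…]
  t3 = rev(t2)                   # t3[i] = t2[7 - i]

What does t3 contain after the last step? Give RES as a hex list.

  t0: 3f a2 6d ee bb 79 6e 38
  t1: bb 4a 79 f6 6e 7a 38 8c
  t2: 6e 3f 7a a2 38 6d 8c ee
  t3: ee 8c 6d 38 a2 7a 3f 6e

RES = [ 0xee  0x8c  0x6d  0x38  0xa2  0x7a  0x3f  0x6e ]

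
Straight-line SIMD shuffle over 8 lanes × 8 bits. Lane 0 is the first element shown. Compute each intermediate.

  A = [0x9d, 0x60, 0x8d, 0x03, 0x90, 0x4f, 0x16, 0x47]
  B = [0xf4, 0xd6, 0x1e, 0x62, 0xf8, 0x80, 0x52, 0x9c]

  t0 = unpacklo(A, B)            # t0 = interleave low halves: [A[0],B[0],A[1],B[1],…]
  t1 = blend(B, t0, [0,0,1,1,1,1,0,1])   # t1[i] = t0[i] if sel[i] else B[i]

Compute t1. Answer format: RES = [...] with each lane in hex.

  t0: 9d f4 60 d6 8d 1e 03 62
  t1: f4 d6 60 d6 8d 1e 52 62

RES = [ 0xf4  0xd6  0x60  0xd6  0x8d  0x1e  0x52  0x62 ]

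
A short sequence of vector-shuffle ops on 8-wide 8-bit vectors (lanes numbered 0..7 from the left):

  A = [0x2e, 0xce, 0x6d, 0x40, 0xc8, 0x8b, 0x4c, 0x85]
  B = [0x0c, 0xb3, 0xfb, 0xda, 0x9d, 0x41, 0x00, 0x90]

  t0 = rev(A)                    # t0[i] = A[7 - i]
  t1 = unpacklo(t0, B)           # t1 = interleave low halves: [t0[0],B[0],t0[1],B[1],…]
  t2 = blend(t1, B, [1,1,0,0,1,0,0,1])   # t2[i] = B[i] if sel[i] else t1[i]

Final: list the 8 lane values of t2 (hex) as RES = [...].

RES = [ 0x0c  0xb3  0x4c  0xb3  0x9d  0xfb  0xc8  0x90 ]

→ t0 |85|4c|8b|c8|40|6d|ce|2e|
→ t1 |85|0c|4c|b3|8b|fb|c8|da|
→ t2 |0c|b3|4c|b3|9d|fb|c8|90|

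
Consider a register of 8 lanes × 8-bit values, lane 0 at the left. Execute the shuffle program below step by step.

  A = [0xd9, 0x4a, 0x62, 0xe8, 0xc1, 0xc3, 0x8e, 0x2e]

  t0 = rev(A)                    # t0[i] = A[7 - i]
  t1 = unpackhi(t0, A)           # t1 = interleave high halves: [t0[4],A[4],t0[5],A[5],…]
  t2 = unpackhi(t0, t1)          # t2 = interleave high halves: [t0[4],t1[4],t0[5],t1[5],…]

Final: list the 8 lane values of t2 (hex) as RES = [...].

RES = [0xe8, 0x4a, 0x62, 0x8e, 0x4a, 0xd9, 0xd9, 0x2e]

  t0: 2e 8e c3 c1 e8 62 4a d9
  t1: e8 c1 62 c3 4a 8e d9 2e
  t2: e8 4a 62 8e 4a d9 d9 2e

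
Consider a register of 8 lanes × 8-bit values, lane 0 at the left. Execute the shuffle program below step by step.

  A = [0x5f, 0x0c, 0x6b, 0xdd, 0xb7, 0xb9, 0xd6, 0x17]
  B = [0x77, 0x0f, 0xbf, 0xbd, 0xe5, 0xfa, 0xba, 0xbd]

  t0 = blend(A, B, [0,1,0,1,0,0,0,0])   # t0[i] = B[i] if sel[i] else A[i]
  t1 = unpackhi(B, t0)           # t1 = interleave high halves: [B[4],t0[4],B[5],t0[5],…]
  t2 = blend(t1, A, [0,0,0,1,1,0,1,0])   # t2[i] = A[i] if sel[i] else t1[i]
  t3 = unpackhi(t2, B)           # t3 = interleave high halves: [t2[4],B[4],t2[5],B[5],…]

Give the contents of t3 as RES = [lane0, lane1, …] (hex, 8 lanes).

RES = [0xb7, 0xe5, 0xd6, 0xfa, 0xd6, 0xba, 0x17, 0xbd]

→ t0 |5f|0f|6b|bd|b7|b9|d6|17|
→ t1 |e5|b7|fa|b9|ba|d6|bd|17|
→ t2 |e5|b7|fa|dd|b7|d6|d6|17|
→ t3 |b7|e5|d6|fa|d6|ba|17|bd|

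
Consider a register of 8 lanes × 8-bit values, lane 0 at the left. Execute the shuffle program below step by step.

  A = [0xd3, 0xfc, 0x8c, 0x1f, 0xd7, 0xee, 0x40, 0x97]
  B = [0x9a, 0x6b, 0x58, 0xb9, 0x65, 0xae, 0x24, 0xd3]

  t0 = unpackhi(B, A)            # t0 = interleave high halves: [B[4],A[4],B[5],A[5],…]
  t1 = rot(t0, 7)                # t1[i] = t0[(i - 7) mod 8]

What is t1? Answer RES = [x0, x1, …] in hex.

→ t0 |65|d7|ae|ee|24|40|d3|97|
→ t1 |d7|ae|ee|24|40|d3|97|65|

RES = [0xd7, 0xae, 0xee, 0x24, 0x40, 0xd3, 0x97, 0x65]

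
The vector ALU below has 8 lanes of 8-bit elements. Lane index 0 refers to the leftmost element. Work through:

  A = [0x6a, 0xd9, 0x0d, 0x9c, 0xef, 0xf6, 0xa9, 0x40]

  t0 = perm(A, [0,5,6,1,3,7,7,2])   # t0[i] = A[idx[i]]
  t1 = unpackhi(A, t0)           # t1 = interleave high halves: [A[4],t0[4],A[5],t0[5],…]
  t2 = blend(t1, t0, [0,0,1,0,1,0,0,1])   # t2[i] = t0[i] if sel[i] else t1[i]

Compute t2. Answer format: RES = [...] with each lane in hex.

RES = [0xef, 0x9c, 0xa9, 0x40, 0x9c, 0x40, 0x40, 0x0d]

t0 = [0x6a, 0xf6, 0xa9, 0xd9, 0x9c, 0x40, 0x40, 0x0d]
t1 = [0xef, 0x9c, 0xf6, 0x40, 0xa9, 0x40, 0x40, 0x0d]
t2 = [0xef, 0x9c, 0xa9, 0x40, 0x9c, 0x40, 0x40, 0x0d]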